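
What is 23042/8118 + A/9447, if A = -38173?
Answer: -374840/311751 ≈ -1.2024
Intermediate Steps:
23042/8118 + A/9447 = 23042/8118 - 38173/9447 = 23042*(1/8118) - 38173*1/9447 = 281/99 - 38173/9447 = -374840/311751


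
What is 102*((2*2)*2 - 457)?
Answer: -45798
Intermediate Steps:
102*((2*2)*2 - 457) = 102*(4*2 - 457) = 102*(8 - 457) = 102*(-449) = -45798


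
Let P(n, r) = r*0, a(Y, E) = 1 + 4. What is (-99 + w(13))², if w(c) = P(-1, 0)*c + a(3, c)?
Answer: 8836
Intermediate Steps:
a(Y, E) = 5
P(n, r) = 0
w(c) = 5 (w(c) = 0*c + 5 = 0 + 5 = 5)
(-99 + w(13))² = (-99 + 5)² = (-94)² = 8836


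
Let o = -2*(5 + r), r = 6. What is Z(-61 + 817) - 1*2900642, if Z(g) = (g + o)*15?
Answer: -2889632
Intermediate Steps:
o = -22 (o = -2*(5 + 6) = -2*11 = -22)
Z(g) = -330 + 15*g (Z(g) = (g - 22)*15 = (-22 + g)*15 = -330 + 15*g)
Z(-61 + 817) - 1*2900642 = (-330 + 15*(-61 + 817)) - 1*2900642 = (-330 + 15*756) - 2900642 = (-330 + 11340) - 2900642 = 11010 - 2900642 = -2889632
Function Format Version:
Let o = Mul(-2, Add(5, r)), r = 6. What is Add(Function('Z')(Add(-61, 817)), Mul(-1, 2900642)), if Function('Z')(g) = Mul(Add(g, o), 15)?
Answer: -2889632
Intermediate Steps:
o = -22 (o = Mul(-2, Add(5, 6)) = Mul(-2, 11) = -22)
Function('Z')(g) = Add(-330, Mul(15, g)) (Function('Z')(g) = Mul(Add(g, -22), 15) = Mul(Add(-22, g), 15) = Add(-330, Mul(15, g)))
Add(Function('Z')(Add(-61, 817)), Mul(-1, 2900642)) = Add(Add(-330, Mul(15, Add(-61, 817))), Mul(-1, 2900642)) = Add(Add(-330, Mul(15, 756)), -2900642) = Add(Add(-330, 11340), -2900642) = Add(11010, -2900642) = -2889632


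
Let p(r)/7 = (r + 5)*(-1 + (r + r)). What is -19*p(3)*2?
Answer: -10640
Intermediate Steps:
p(r) = 7*(-1 + 2*r)*(5 + r) (p(r) = 7*((r + 5)*(-1 + (r + r))) = 7*((5 + r)*(-1 + 2*r)) = 7*((-1 + 2*r)*(5 + r)) = 7*(-1 + 2*r)*(5 + r))
-19*p(3)*2 = -19*(-35 + 14*3² + 63*3)*2 = -19*(-35 + 14*9 + 189)*2 = -19*(-35 + 126 + 189)*2 = -19*280*2 = -5320*2 = -10640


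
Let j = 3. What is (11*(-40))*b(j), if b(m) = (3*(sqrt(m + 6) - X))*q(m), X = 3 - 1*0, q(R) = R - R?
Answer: 0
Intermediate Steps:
q(R) = 0
X = 3 (X = 3 + 0 = 3)
b(m) = 0 (b(m) = (3*(sqrt(m + 6) - 1*3))*0 = (3*(sqrt(6 + m) - 3))*0 = (3*(-3 + sqrt(6 + m)))*0 = (-9 + 3*sqrt(6 + m))*0 = 0)
(11*(-40))*b(j) = (11*(-40))*0 = -440*0 = 0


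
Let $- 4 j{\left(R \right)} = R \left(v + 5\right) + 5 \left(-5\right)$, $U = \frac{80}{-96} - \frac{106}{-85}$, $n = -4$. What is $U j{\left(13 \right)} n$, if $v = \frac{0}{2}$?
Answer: $\frac{844}{51} \approx 16.549$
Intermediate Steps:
$v = 0$ ($v = 0 \cdot \frac{1}{2} = 0$)
$U = \frac{211}{510}$ ($U = 80 \left(- \frac{1}{96}\right) - - \frac{106}{85} = - \frac{5}{6} + \frac{106}{85} = \frac{211}{510} \approx 0.41373$)
$j{\left(R \right)} = \frac{25}{4} - \frac{5 R}{4}$ ($j{\left(R \right)} = - \frac{R \left(0 + 5\right) + 5 \left(-5\right)}{4} = - \frac{R 5 - 25}{4} = - \frac{5 R - 25}{4} = - \frac{-25 + 5 R}{4} = \frac{25}{4} - \frac{5 R}{4}$)
$U j{\left(13 \right)} n = \frac{211 \left(\frac{25}{4} - \frac{65}{4}\right)}{510} \left(-4\right) = \frac{211}{510} \left(-10\right) \left(-4\right) = \left(- \frac{211}{51}\right) \left(-4\right) = \frac{844}{51}$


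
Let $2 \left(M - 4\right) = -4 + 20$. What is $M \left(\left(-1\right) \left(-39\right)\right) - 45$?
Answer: $423$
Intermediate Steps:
$M = 12$ ($M = 4 + \frac{-4 + 20}{2} = 4 + \frac{1}{2} \cdot 16 = 4 + 8 = 12$)
$M \left(\left(-1\right) \left(-39\right)\right) - 45 = 12 \left(\left(-1\right) \left(-39\right)\right) - 45 = 12 \cdot 39 - 45 = 468 - 45 = 423$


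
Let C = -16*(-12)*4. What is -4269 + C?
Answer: -3501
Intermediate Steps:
C = 768 (C = 192*4 = 768)
-4269 + C = -4269 + 768 = -3501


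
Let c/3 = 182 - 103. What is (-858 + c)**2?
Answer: 385641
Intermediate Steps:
c = 237 (c = 3*(182 - 103) = 3*79 = 237)
(-858 + c)**2 = (-858 + 237)**2 = (-621)**2 = 385641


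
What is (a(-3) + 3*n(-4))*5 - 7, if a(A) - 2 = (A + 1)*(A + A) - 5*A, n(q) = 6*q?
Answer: -222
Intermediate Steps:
a(A) = 2 - 5*A + 2*A*(1 + A) (a(A) = 2 + ((A + 1)*(A + A) - 5*A) = 2 + ((1 + A)*(2*A) - 5*A) = 2 + (2*A*(1 + A) - 5*A) = 2 + (-5*A + 2*A*(1 + A)) = 2 - 5*A + 2*A*(1 + A))
(a(-3) + 3*n(-4))*5 - 7 = ((2 - 3*(-3) + 2*(-3)**2) + 3*(6*(-4)))*5 - 7 = ((2 + 9 + 2*9) + 3*(-24))*5 - 7 = ((2 + 9 + 18) - 72)*5 - 7 = (29 - 72)*5 - 7 = -43*5 - 7 = -215 - 7 = -222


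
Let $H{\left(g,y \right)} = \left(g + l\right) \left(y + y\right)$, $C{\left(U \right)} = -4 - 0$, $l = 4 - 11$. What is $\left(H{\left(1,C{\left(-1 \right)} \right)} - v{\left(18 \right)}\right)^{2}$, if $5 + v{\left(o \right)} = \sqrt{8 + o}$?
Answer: $\left(-53 + \sqrt{26}\right)^{2} \approx 2294.5$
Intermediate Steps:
$l = -7$
$v{\left(o \right)} = -5 + \sqrt{8 + o}$
$C{\left(U \right)} = -4$ ($C{\left(U \right)} = -4 + 0 = -4$)
$H{\left(g,y \right)} = 2 y \left(-7 + g\right)$ ($H{\left(g,y \right)} = \left(g - 7\right) \left(y + y\right) = \left(-7 + g\right) 2 y = 2 y \left(-7 + g\right)$)
$\left(H{\left(1,C{\left(-1 \right)} \right)} - v{\left(18 \right)}\right)^{2} = \left(2 \left(-4\right) \left(-7 + 1\right) - \left(-5 + \sqrt{8 + 18}\right)\right)^{2} = \left(2 \left(-4\right) \left(-6\right) - \left(-5 + \sqrt{26}\right)\right)^{2} = \left(48 + \left(5 - \sqrt{26}\right)\right)^{2} = \left(53 - \sqrt{26}\right)^{2}$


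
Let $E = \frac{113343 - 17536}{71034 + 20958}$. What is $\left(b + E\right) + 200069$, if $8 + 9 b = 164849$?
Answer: $\frac{20089738063}{91992} \approx 2.1839 \cdot 10^{5}$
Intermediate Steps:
$E = \frac{95807}{91992} \approx 1.0415$
$b = \frac{54947}{3}$ ($b = - \frac{8}{9} + \frac{1}{9} \cdot 164849 = - \frac{8}{9} + \frac{164849}{9} = \frac{54947}{3} \approx 18316.0$)
$\left(b + E\right) + 200069 = \left(\frac{54947}{3} + \frac{95807}{91992}\right) + 200069 = \frac{1684990615}{91992} + 200069 = \frac{20089738063}{91992}$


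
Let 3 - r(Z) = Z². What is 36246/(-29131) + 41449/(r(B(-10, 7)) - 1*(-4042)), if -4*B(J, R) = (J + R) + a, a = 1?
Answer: 4243379242/471310449 ≈ 9.0034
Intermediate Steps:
B(J, R) = -¼ - J/4 - R/4 (B(J, R) = -((J + R) + 1)/4 = -(1 + J + R)/4 = -¼ - J/4 - R/4)
r(Z) = 3 - Z²
36246/(-29131) + 41449/(r(B(-10, 7)) - 1*(-4042)) = 36246/(-29131) + 41449/((3 - (-¼ - ¼*(-10) - ¼*7)²) - 1*(-4042)) = 36246*(-1/29131) + 41449/((3 - (-¼ + 5/2 - 7/4)²) + 4042) = -36246/29131 + 41449/((3 - (½)²) + 4042) = -36246/29131 + 41449/((3 - 1*¼) + 4042) = -36246/29131 + 41449/((3 - ¼) + 4042) = -36246/29131 + 41449/(11/4 + 4042) = -36246/29131 + 41449/(16179/4) = -36246/29131 + 41449*(4/16179) = -36246/29131 + 165796/16179 = 4243379242/471310449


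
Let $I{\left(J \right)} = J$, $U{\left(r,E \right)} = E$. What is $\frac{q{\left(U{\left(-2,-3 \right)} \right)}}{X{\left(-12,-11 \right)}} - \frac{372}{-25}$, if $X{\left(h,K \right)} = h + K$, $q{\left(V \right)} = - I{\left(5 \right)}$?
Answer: $\frac{8681}{575} \approx 15.097$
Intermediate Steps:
$q{\left(V \right)} = -5$ ($q{\left(V \right)} = \left(-1\right) 5 = -5$)
$X{\left(h,K \right)} = K + h$
$\frac{q{\left(U{\left(-2,-3 \right)} \right)}}{X{\left(-12,-11 \right)}} - \frac{372}{-25} = - \frac{5}{-11 - 12} - \frac{372}{-25} = - \frac{5}{-23} - - \frac{372}{25} = \left(-5\right) \left(- \frac{1}{23}\right) + \frac{372}{25} = \frac{5}{23} + \frac{372}{25} = \frac{8681}{575}$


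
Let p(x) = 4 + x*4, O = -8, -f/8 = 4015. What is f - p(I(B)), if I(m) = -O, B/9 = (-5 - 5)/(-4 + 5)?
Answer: -32156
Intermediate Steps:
f = -32120 (f = -8*4015 = -32120)
B = -90 (B = 9*((-5 - 5)/(-4 + 5)) = 9*(-10/1) = 9*(-10*1) = 9*(-10) = -90)
I(m) = 8 (I(m) = -1*(-8) = 8)
p(x) = 4 + 4*x
f - p(I(B)) = -32120 - (4 + 4*8) = -32120 - (4 + 32) = -32120 - 1*36 = -32120 - 36 = -32156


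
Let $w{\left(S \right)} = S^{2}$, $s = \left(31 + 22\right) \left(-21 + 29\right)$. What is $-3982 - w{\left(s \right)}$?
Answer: $-183758$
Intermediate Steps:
$s = 424$ ($s = 53 \cdot 8 = 424$)
$-3982 - w{\left(s \right)} = -3982 - 424^{2} = -3982 - 179776 = -183758$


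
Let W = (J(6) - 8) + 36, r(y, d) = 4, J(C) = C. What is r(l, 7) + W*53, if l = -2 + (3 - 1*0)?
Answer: 1806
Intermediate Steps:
l = 1 (l = -2 + (3 + 0) = -2 + 3 = 1)
W = 34 (W = (6 - 8) + 36 = -2 + 36 = 34)
r(l, 7) + W*53 = 4 + 34*53 = 4 + 1802 = 1806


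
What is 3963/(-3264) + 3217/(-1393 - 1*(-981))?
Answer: -1011087/112064 ≈ -9.0224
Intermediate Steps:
3963/(-3264) + 3217/(-1393 - 1*(-981)) = 3963*(-1/3264) + 3217/(-1393 + 981) = -1321/1088 + 3217/(-412) = -1321/1088 + 3217*(-1/412) = -1321/1088 - 3217/412 = -1011087/112064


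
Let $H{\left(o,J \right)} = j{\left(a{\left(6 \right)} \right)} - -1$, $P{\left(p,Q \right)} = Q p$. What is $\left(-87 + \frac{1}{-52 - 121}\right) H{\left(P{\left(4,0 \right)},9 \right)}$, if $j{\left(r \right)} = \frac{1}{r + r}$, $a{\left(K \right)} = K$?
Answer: $- \frac{48919}{519} \approx -94.256$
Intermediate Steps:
$j{\left(r \right)} = \frac{1}{2 r}$
$H{\left(o,J \right)} = \frac{13}{12}$ ($H{\left(o,J \right)} = \frac{1}{2 \cdot 6} - -1 = \frac{1}{2} \cdot \frac{1}{6} + 1 = \frac{1}{12} + 1 = \frac{13}{12}$)
$\left(-87 + \frac{1}{-52 - 121}\right) H{\left(P{\left(4,0 \right)},9 \right)} = \left(-87 + \frac{1}{-52 - 121}\right) \frac{13}{12} = \left(-87 + \frac{1}{-173}\right) \frac{13}{12} = \left(-87 - \frac{1}{173}\right) \frac{13}{12} = \left(- \frac{15052}{173}\right) \frac{13}{12} = - \frac{48919}{519}$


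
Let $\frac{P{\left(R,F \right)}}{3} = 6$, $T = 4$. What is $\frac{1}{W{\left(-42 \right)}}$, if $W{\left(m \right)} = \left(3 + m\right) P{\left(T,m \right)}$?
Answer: $- \frac{1}{702} \approx -0.0014245$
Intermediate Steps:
$P{\left(R,F \right)} = 18$ ($P{\left(R,F \right)} = 3 \cdot 6 = 18$)
$W{\left(m \right)} = 54 + 18 m$ ($W{\left(m \right)} = \left(3 + m\right) 18 = 54 + 18 m$)
$\frac{1}{W{\left(-42 \right)}} = \frac{1}{54 + 18 \left(-42\right)} = \frac{1}{54 - 756} = \frac{1}{-702} = - \frac{1}{702}$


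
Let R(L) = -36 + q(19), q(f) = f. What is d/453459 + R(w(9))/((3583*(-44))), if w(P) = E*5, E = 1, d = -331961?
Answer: -52326606769/71488718268 ≈ -0.73196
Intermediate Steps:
w(P) = 5 (w(P) = 1*5 = 5)
R(L) = -17 (R(L) = -36 + 19 = -17)
d/453459 + R(w(9))/((3583*(-44))) = -331961/453459 - 17/(3583*(-44)) = -331961*1/453459 - 17/(-157652) = -331961/453459 - 17*(-1/157652) = -331961/453459 + 17/157652 = -52326606769/71488718268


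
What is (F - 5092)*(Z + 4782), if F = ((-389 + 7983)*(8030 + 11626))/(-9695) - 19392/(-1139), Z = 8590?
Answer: -431833091925136/1577515 ≈ -2.7374e+8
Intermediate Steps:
F = -24261123408/1577515 (F = (7594*19656)*(-1/9695) - 19392*(-1/1139) = 149267664*(-1/9695) + 19392/1139 = -21323952/1385 + 19392/1139 = -24261123408/1577515 ≈ -15379.)
(F - 5092)*(Z + 4782) = (-24261123408/1577515 - 5092)*(8590 + 4782) = -32293829788/1577515*13372 = -431833091925136/1577515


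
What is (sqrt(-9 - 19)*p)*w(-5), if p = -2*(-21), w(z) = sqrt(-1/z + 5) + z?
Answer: 84*I*sqrt(7)*(-25 + sqrt(130))/5 ≈ -604.42*I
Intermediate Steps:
w(z) = z + sqrt(5 - 1/z) (w(z) = sqrt(5 - 1/z) + z = z + sqrt(5 - 1/z))
p = 42
(sqrt(-9 - 19)*p)*w(-5) = (sqrt(-9 - 19)*42)*(-5 + sqrt(5 - 1/(-5))) = (sqrt(-28)*42)*(-5 + sqrt(5 - 1*(-1/5))) = ((2*I*sqrt(7))*42)*(-5 + sqrt(5 + 1/5)) = (84*I*sqrt(7))*(-5 + sqrt(26/5)) = (84*I*sqrt(7))*(-5 + sqrt(130)/5) = 84*I*sqrt(7)*(-5 + sqrt(130)/5)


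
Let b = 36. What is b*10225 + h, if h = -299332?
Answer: 68768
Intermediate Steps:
b*10225 + h = 36*10225 - 299332 = 368100 - 299332 = 68768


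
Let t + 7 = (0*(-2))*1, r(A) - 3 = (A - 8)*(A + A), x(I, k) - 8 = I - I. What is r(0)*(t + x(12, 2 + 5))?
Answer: 3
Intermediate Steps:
x(I, k) = 8 (x(I, k) = 8 + (I - I) = 8 + 0 = 8)
r(A) = 3 + 2*A*(-8 + A) (r(A) = 3 + (A - 8)*(A + A) = 3 + (-8 + A)*(2*A) = 3 + 2*A*(-8 + A))
t = -7 (t = -7 + (0*(-2))*1 = -7 + 0*1 = -7 + 0 = -7)
r(0)*(t + x(12, 2 + 5)) = (3 - 16*0 + 2*0²)*(-7 + 8) = (3 + 0 + 2*0)*1 = (3 + 0 + 0)*1 = 3*1 = 3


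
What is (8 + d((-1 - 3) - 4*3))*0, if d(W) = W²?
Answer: 0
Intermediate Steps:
(8 + d((-1 - 3) - 4*3))*0 = (8 + ((-1 - 3) - 4*3)²)*0 = (8 + (-4 - 12)²)*0 = (8 + (-16)²)*0 = (8 + 256)*0 = 264*0 = 0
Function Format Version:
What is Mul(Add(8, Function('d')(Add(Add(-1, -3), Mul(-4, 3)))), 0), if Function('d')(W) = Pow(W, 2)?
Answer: 0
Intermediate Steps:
Mul(Add(8, Function('d')(Add(Add(-1, -3), Mul(-4, 3)))), 0) = Mul(Add(8, Pow(Add(Add(-1, -3), Mul(-4, 3)), 2)), 0) = Mul(Add(8, Pow(Add(-4, -12), 2)), 0) = Mul(Add(8, Pow(-16, 2)), 0) = Mul(Add(8, 256), 0) = Mul(264, 0) = 0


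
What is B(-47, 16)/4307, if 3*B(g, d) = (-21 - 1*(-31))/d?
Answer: 5/103368 ≈ 4.8371e-5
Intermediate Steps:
B(g, d) = 10/(3*d) (B(g, d) = ((-21 - 1*(-31))/d)/3 = ((-21 + 31)/d)/3 = (10/d)/3 = 10/(3*d))
B(-47, 16)/4307 = ((10/3)/16)/4307 = ((10/3)*(1/16))*(1/4307) = (5/24)*(1/4307) = 5/103368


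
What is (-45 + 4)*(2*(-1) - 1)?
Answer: 123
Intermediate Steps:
(-45 + 4)*(2*(-1) - 1) = -41*(-2 - 1) = -41*(-3) = 123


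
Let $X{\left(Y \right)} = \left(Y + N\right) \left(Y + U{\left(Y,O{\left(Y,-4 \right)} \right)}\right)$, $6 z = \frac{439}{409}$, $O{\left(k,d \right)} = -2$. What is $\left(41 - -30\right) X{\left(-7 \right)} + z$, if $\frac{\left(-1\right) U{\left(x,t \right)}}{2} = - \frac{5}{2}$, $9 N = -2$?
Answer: $\frac{7551457}{7362} \approx 1025.7$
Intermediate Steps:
$z = \frac{439}{2454}$ ($z = \frac{439 \cdot \frac{1}{409}}{6} = \frac{1}{6} \cdot \frac{439}{409} = \frac{439}{2454} \approx 0.17889$)
$N = - \frac{2}{9}$ ($N = \frac{1}{9} \left(-2\right) = - \frac{2}{9} \approx -0.22222$)
$U{\left(x,t \right)} = 5$ ($U{\left(x,t \right)} = - 2 \left(- \frac{5}{2}\right) = - 2 \left(\left(-5\right) \frac{1}{2}\right) = \left(-2\right) \left(- \frac{5}{2}\right) = 5$)
$X{\left(Y \right)} = \left(5 + Y\right) \left(- \frac{2}{9} + Y\right)$ ($X{\left(Y \right)} = \left(Y - \frac{2}{9}\right) \left(Y + 5\right) = \left(- \frac{2}{9} + Y\right) \left(5 + Y\right) = \left(5 + Y\right) \left(- \frac{2}{9} + Y\right)$)
$\left(41 - -30\right) X{\left(-7 \right)} + z = \left(41 - -30\right) \left(- \frac{10}{9} + \left(-7\right)^{2} + \frac{43}{9} \left(-7\right)\right) + \frac{439}{2454} = \left(41 + 30\right) \left(- \frac{10}{9} + 49 - \frac{301}{9}\right) + \frac{439}{2454} = 71 \cdot \frac{130}{9} + \frac{439}{2454} = \frac{9230}{9} + \frac{439}{2454} = \frac{7551457}{7362}$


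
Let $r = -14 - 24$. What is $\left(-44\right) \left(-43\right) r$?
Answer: $-71896$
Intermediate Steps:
$r = -38$ ($r = -14 - 24 = -38$)
$\left(-44\right) \left(-43\right) r = \left(-44\right) \left(-43\right) \left(-38\right) = 1892 \left(-38\right) = -71896$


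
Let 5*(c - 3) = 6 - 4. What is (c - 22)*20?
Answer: -372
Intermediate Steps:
c = 17/5 (c = 3 + (6 - 4)/5 = 3 + (⅕)*2 = 3 + ⅖ = 17/5 ≈ 3.4000)
(c - 22)*20 = (17/5 - 22)*20 = -93/5*20 = -372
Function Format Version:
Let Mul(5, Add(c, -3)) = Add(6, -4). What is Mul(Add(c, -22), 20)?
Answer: -372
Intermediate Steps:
c = Rational(17, 5) (c = Add(3, Mul(Rational(1, 5), Add(6, -4))) = Add(3, Mul(Rational(1, 5), 2)) = Add(3, Rational(2, 5)) = Rational(17, 5) ≈ 3.4000)
Mul(Add(c, -22), 20) = Mul(Add(Rational(17, 5), -22), 20) = Mul(Rational(-93, 5), 20) = -372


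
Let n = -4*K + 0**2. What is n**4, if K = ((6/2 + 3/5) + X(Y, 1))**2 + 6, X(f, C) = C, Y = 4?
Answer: 54415053742336/390625 ≈ 1.3930e+8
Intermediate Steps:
K = 679/25 (K = ((6/2 + 3/5) + 1)**2 + 6 = ((6*(1/2) + 3*(1/5)) + 1)**2 + 6 = ((3 + 3/5) + 1)**2 + 6 = (18/5 + 1)**2 + 6 = (23/5)**2 + 6 = 529/25 + 6 = 679/25 ≈ 27.160)
n = -2716/25 (n = -4*679/25 + 0**2 = -2716/25 + 0 = -2716/25 ≈ -108.64)
n**4 = (-2716/25)**4 = 54415053742336/390625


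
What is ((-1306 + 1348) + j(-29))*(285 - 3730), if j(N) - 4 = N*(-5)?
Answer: -657995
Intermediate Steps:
j(N) = 4 - 5*N (j(N) = 4 + N*(-5) = 4 - 5*N)
((-1306 + 1348) + j(-29))*(285 - 3730) = ((-1306 + 1348) + (4 - 5*(-29)))*(285 - 3730) = (42 + (4 + 145))*(-3445) = (42 + 149)*(-3445) = 191*(-3445) = -657995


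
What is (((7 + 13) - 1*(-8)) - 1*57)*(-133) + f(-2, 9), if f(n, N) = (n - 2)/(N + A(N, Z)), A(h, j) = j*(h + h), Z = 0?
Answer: 34709/9 ≈ 3856.6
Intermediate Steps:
A(h, j) = 2*h*j (A(h, j) = j*(2*h) = 2*h*j)
f(n, N) = (-2 + n)/N (f(n, N) = (n - 2)/(N + 2*N*0) = (-2 + n)/(N + 0) = (-2 + n)/N)
(((7 + 13) - 1*(-8)) - 1*57)*(-133) + f(-2, 9) = (((7 + 13) - 1*(-8)) - 1*57)*(-133) + (-2 - 2)/9 = ((20 + 8) - 57)*(-133) + (1/9)*(-4) = (28 - 57)*(-133) - 4/9 = -29*(-133) - 4/9 = 3857 - 4/9 = 34709/9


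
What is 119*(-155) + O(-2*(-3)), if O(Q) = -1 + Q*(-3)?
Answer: -18464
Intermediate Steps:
O(Q) = -1 - 3*Q
119*(-155) + O(-2*(-3)) = 119*(-155) + (-1 - (-6)*(-3)) = -18445 + (-1 - 3*6) = -18445 + (-1 - 18) = -18445 - 19 = -18464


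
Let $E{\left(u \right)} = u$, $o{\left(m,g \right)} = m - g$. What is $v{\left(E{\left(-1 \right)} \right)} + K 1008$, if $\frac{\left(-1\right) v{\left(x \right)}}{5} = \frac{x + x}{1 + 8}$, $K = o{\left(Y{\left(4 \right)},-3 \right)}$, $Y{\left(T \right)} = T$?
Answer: $\frac{63514}{9} \approx 7057.1$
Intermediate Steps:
$K = 7$ ($K = 4 - -3 = 4 + 3 = 7$)
$v{\left(x \right)} = - \frac{10 x}{9}$ ($v{\left(x \right)} = - 5 \frac{x + x}{1 + 8} = - 5 \frac{2 x}{9} = - \frac{10 x}{9}$)
$v{\left(E{\left(-1 \right)} \right)} + K 1008 = \left(- \frac{10}{9}\right) \left(-1\right) + 7 \cdot 1008 = \frac{10}{9} + 7056 = \frac{63514}{9}$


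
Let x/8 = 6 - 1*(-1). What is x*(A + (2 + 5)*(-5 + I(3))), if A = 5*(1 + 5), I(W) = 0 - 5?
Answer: -2240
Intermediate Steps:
I(W) = -5
x = 56 (x = 8*(6 - 1*(-1)) = 8*(6 + 1) = 8*7 = 56)
A = 30 (A = 5*6 = 30)
x*(A + (2 + 5)*(-5 + I(3))) = 56*(30 + (2 + 5)*(-5 - 5)) = 56*(30 + 7*(-10)) = 56*(30 - 70) = 56*(-40) = -2240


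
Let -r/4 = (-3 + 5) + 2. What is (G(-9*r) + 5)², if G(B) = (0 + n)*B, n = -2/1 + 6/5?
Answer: 303601/25 ≈ 12144.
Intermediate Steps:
n = -⅘ (n = -2*1 + 6*(⅕) = -2 + 6/5 = -⅘ ≈ -0.80000)
r = -16 (r = -4*((-3 + 5) + 2) = -4*(2 + 2) = -4*4 = -16)
G(B) = -4*B/5 (G(B) = (0 - ⅘)*B = -4*B/5)
(G(-9*r) + 5)² = (-(-36)*(-16)/5 + 5)² = (-⅘*144 + 5)² = (-576/5 + 5)² = (-551/5)² = 303601/25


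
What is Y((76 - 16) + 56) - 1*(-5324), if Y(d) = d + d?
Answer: 5556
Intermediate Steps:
Y(d) = 2*d
Y((76 - 16) + 56) - 1*(-5324) = 2*((76 - 16) + 56) - 1*(-5324) = 2*(60 + 56) + 5324 = 2*116 + 5324 = 232 + 5324 = 5556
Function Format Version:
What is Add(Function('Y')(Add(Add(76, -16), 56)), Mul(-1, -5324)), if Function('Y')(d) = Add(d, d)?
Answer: 5556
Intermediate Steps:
Function('Y')(d) = Mul(2, d)
Add(Function('Y')(Add(Add(76, -16), 56)), Mul(-1, -5324)) = Add(Mul(2, Add(Add(76, -16), 56)), Mul(-1, -5324)) = Add(Mul(2, Add(60, 56)), 5324) = Add(Mul(2, 116), 5324) = Add(232, 5324) = 5556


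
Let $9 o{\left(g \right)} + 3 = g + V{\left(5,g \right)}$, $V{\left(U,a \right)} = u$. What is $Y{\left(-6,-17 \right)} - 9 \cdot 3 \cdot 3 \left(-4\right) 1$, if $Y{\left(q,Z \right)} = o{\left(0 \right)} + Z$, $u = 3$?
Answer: $-5508$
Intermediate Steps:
$V{\left(U,a \right)} = 3$
$o{\left(g \right)} = \frac{g}{9}$ ($o{\left(g \right)} = - \frac{1}{3} + \frac{g + 3}{9} = - \frac{1}{3} + \frac{3 + g}{9} = - \frac{1}{3} + \left(\frac{1}{3} + \frac{g}{9}\right) = \frac{g}{9}$)
$Y{\left(q,Z \right)} = Z$ ($Y{\left(q,Z \right)} = \frac{1}{9} \cdot 0 + Z = 0 + Z = Z$)
$Y{\left(-6,-17 \right)} - 9 \cdot 3 \cdot 3 \left(-4\right) 1 = - 17 - 9 \cdot 3 \cdot 3 \left(-4\right) 1 = - 17 - 9 \cdot 9 \left(-4\right) 1 = - 17 \left(-9\right) \left(-36\right) 1 = - 17 \cdot 324 \cdot 1 = \left(-17\right) 324 = -5508$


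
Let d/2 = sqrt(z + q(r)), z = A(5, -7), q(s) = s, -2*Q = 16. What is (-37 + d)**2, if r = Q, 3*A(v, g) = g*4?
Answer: 3899/3 - 296*I*sqrt(39)/3 ≈ 1299.7 - 616.17*I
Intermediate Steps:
Q = -8 (Q = -1/2*16 = -8)
A(v, g) = 4*g/3 (A(v, g) = (g*4)/3 = (4*g)/3 = 4*g/3)
r = -8
z = -28/3 (z = (4/3)*(-7) = -28/3 ≈ -9.3333)
d = 4*I*sqrt(39)/3 (d = 2*sqrt(-28/3 - 8) = 2*sqrt(-52/3) = 2*(2*I*sqrt(39)/3) = 4*I*sqrt(39)/3 ≈ 8.3267*I)
(-37 + d)**2 = (-37 + 4*I*sqrt(39)/3)**2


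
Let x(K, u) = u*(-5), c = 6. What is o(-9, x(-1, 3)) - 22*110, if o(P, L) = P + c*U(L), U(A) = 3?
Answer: -2411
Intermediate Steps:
x(K, u) = -5*u
o(P, L) = 18 + P (o(P, L) = P + 6*3 = P + 18 = 18 + P)
o(-9, x(-1, 3)) - 22*110 = (18 - 9) - 22*110 = 9 - 2420 = -2411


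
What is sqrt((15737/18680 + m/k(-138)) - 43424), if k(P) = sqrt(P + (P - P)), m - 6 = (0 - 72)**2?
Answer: sqrt(-2003875912180690 - 1735552262000*I*sqrt(138))/214820 ≈ 1.0601 - 208.39*I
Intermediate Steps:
m = 5190 (m = 6 + (0 - 72)**2 = 6 + (-72)**2 = 6 + 5184 = 5190)
k(P) = sqrt(P) (k(P) = sqrt(P + 0) = sqrt(P))
sqrt((15737/18680 + m/k(-138)) - 43424) = sqrt((15737/18680 + 5190/(sqrt(-138))) - 43424) = sqrt((15737*(1/18680) + 5190/((I*sqrt(138)))) - 43424) = sqrt((15737/18680 + 5190*(-I*sqrt(138)/138)) - 43424) = sqrt((15737/18680 - 865*I*sqrt(138)/23) - 43424) = sqrt(-811144583/18680 - 865*I*sqrt(138)/23)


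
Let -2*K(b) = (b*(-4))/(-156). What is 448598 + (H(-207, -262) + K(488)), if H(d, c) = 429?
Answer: 17511809/39 ≈ 4.4902e+5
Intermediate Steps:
K(b) = -b/78 (K(b) = -b*(-4)/(2*(-156)) = -(-4*b)*(-1)/(2*156) = -b/78)
448598 + (H(-207, -262) + K(488)) = 448598 + (429 - 1/78*488) = 448598 + (429 - 244/39) = 448598 + 16487/39 = 17511809/39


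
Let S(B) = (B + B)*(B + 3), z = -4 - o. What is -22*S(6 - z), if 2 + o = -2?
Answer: -2376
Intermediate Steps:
o = -4 (o = -2 - 2 = -4)
z = 0 (z = -4 - 1*(-4) = -4 + 4 = 0)
S(B) = 2*B*(3 + B) (S(B) = (2*B)*(3 + B) = 2*B*(3 + B))
-22*S(6 - z) = -44*(6 - 1*0)*(3 + (6 - 1*0)) = -44*(6 + 0)*(3 + (6 + 0)) = -44*6*(3 + 6) = -44*6*9 = -22*108 = -2376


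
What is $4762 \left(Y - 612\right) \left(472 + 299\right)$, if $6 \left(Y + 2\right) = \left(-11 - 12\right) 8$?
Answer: $-2366894956$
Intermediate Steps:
$Y = - \frac{98}{3}$ ($Y = -2 + \frac{\left(-11 - 12\right) 8}{6} = -2 + \frac{\left(-23\right) 8}{6} = -2 + \frac{1}{6} \left(-184\right) = -2 - \frac{92}{3} = - \frac{98}{3} \approx -32.667$)
$4762 \left(Y - 612\right) \left(472 + 299\right) = 4762 \left(- \frac{98}{3} - 612\right) \left(472 + 299\right) = 4762 \left(\left(- \frac{1934}{3}\right) 771\right) = 4762 \left(-497038\right) = -2366894956$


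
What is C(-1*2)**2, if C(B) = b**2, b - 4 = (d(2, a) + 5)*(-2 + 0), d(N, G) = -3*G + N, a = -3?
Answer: 614656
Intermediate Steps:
d(N, G) = N - 3*G
b = -28 (b = 4 + ((2 - 3*(-3)) + 5)*(-2 + 0) = 4 + ((2 + 9) + 5)*(-2) = 4 + (11 + 5)*(-2) = 4 + 16*(-2) = 4 - 32 = -28)
C(B) = 784 (C(B) = (-28)**2 = 784)
C(-1*2)**2 = 784**2 = 614656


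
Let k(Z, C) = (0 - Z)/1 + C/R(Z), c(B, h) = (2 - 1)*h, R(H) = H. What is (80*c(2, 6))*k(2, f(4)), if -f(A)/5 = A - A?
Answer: -960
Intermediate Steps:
f(A) = 0 (f(A) = -5*(A - A) = -5*0 = 0)
c(B, h) = h (c(B, h) = 1*h = h)
k(Z, C) = -Z + C/Z (k(Z, C) = (0 - Z)/1 + C/Z = -Z*1 + C/Z = -Z + C/Z)
(80*c(2, 6))*k(2, f(4)) = (80*6)*(-1*2 + 0/2) = 480*(-2 + 0*(½)) = 480*(-2 + 0) = 480*(-2) = -960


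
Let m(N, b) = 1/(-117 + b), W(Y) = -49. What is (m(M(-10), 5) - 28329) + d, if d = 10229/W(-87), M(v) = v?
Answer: -22373607/784 ≈ -28538.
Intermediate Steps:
d = -10229/49 (d = 10229/(-49) = 10229*(-1/49) = -10229/49 ≈ -208.76)
(m(M(-10), 5) - 28329) + d = (1/(-117 + 5) - 28329) - 10229/49 = (1/(-112) - 28329) - 10229/49 = (-1/112 - 28329) - 10229/49 = -3172849/112 - 10229/49 = -22373607/784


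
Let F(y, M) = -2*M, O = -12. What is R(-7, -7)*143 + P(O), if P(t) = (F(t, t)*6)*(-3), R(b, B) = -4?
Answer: -1004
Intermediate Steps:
P(t) = 36*t (P(t) = (-2*t*6)*(-3) = -12*t*(-3) = 36*t)
R(-7, -7)*143 + P(O) = -4*143 + 36*(-12) = -572 - 432 = -1004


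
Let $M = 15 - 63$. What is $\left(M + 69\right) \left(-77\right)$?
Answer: $-1617$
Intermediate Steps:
$M = -48$
$\left(M + 69\right) \left(-77\right) = \left(-48 + 69\right) \left(-77\right) = 21 \left(-77\right) = -1617$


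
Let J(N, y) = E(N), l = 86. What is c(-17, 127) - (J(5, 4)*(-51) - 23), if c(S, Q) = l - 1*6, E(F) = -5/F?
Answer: 52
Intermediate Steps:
J(N, y) = -5/N
c(S, Q) = 80 (c(S, Q) = 86 - 1*6 = 86 - 6 = 80)
c(-17, 127) - (J(5, 4)*(-51) - 23) = 80 - (-5/5*(-51) - 23) = 80 - (-5*⅕*(-51) - 23) = 80 - (-1*(-51) - 23) = 80 - (51 - 23) = 80 - 1*28 = 80 - 28 = 52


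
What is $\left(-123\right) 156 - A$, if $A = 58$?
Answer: $-19246$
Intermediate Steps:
$\left(-123\right) 156 - A = \left(-123\right) 156 - 58 = -19188 - 58 = -19246$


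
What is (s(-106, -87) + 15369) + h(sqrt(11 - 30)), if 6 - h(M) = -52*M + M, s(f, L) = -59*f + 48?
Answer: 21677 + 51*I*sqrt(19) ≈ 21677.0 + 222.3*I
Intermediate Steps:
s(f, L) = 48 - 59*f
h(M) = 6 + 51*M (h(M) = 6 - (-52*M + M) = 6 - (-51)*M = 6 + 51*M)
(s(-106, -87) + 15369) + h(sqrt(11 - 30)) = ((48 - 59*(-106)) + 15369) + (6 + 51*sqrt(11 - 30)) = ((48 + 6254) + 15369) + (6 + 51*sqrt(-19)) = (6302 + 15369) + (6 + 51*(I*sqrt(19))) = 21671 + (6 + 51*I*sqrt(19)) = 21677 + 51*I*sqrt(19)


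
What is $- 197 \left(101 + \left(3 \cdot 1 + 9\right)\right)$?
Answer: $-22261$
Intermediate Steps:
$- 197 \left(101 + \left(3 \cdot 1 + 9\right)\right) = - 197 \left(101 + \left(3 + 9\right)\right) = - 197 \left(101 + 12\right) = \left(-197\right) 113 = -22261$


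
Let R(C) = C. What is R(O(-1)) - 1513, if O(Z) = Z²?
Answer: -1512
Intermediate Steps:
R(O(-1)) - 1513 = (-1)² - 1513 = 1 - 1513 = -1512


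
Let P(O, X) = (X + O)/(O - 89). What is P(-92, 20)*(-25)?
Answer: -1800/181 ≈ -9.9447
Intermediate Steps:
P(O, X) = (O + X)/(-89 + O)
P(-92, 20)*(-25) = ((-92 + 20)/(-89 - 92))*(-25) = (-72/(-181))*(-25) = -1/181*(-72)*(-25) = (72/181)*(-25) = -1800/181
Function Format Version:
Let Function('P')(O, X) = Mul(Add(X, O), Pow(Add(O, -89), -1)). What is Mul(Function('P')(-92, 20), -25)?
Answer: Rational(-1800, 181) ≈ -9.9447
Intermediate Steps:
Function('P')(O, X) = Mul(Pow(Add(-89, O), -1), Add(O, X)) (Function('P')(O, X) = Mul(Add(O, X), Pow(Add(-89, O), -1)) = Mul(Pow(Add(-89, O), -1), Add(O, X)))
Mul(Function('P')(-92, 20), -25) = Mul(Mul(Pow(Add(-89, -92), -1), Add(-92, 20)), -25) = Mul(Mul(Pow(-181, -1), -72), -25) = Mul(Mul(Rational(-1, 181), -72), -25) = Mul(Rational(72, 181), -25) = Rational(-1800, 181)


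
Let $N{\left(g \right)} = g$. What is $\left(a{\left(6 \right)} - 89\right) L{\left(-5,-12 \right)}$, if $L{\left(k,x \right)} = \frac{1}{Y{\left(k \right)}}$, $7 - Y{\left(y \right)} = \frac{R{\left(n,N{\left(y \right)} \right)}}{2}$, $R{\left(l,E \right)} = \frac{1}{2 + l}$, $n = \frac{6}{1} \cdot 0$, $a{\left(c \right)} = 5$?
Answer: $- \frac{112}{9} \approx -12.444$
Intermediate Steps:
$n = 0$ ($n = 6 \cdot 1 \cdot 0 = 6 \cdot 0 = 0$)
$Y{\left(y \right)} = \frac{27}{4}$ ($Y{\left(y \right)} = 7 - \frac{1}{\left(2 + 0\right) 2} = 7 - \frac{1}{2} \cdot \frac{1}{2} = 7 - \frac{1}{4} = \frac{27}{4}$)
$L{\left(k,x \right)} = \frac{4}{27}$ ($L{\left(k,x \right)} = \frac{1}{\frac{27}{4}} = \frac{4}{27}$)
$\left(a{\left(6 \right)} - 89\right) L{\left(-5,-12 \right)} = \left(5 - 89\right) \frac{4}{27} = \left(-84\right) \frac{4}{27} = - \frac{112}{9}$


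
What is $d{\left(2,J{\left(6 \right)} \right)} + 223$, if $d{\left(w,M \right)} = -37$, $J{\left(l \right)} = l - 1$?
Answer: $186$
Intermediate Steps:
$J{\left(l \right)} = -1 + l$ ($J{\left(l \right)} = l - 1 = -1 + l$)
$d{\left(2,J{\left(6 \right)} \right)} + 223 = -37 + 223 = 186$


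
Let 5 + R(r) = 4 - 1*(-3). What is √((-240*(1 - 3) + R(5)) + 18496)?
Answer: √18978 ≈ 137.76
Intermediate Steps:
R(r) = 2 (R(r) = -5 + (4 - 1*(-3)) = -5 + (4 + 3) = -5 + 7 = 2)
√((-240*(1 - 3) + R(5)) + 18496) = √((-240*(1 - 3) + 2) + 18496) = √((-240*(-2) + 2) + 18496) = √((-80*(-6) + 2) + 18496) = √((480 + 2) + 18496) = √(482 + 18496) = √18978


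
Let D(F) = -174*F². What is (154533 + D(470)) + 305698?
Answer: -37976369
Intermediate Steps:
(154533 + D(470)) + 305698 = (154533 - 174*470²) + 305698 = (154533 - 174*220900) + 305698 = (154533 - 38436600) + 305698 = -38282067 + 305698 = -37976369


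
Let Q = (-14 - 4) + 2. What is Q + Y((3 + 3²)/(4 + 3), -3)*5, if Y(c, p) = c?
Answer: -52/7 ≈ -7.4286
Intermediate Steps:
Q = -16 (Q = -18 + 2 = -16)
Q + Y((3 + 3²)/(4 + 3), -3)*5 = -16 + ((3 + 3²)/(4 + 3))*5 = -16 + ((3 + 9)/7)*5 = -16 + (12*(⅐))*5 = -16 + (12/7)*5 = -16 + 60/7 = -52/7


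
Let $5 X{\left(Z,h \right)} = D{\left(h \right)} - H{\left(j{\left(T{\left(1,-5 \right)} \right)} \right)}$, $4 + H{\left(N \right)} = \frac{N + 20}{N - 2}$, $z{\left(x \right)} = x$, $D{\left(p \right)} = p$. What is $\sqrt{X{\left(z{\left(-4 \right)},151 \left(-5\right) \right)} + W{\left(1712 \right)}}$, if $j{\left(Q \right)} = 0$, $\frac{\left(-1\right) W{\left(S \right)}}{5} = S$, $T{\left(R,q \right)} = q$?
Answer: $\frac{i \sqrt{217705}}{5} \approx 93.318 i$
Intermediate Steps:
$W{\left(S \right)} = - 5 S$
$H{\left(N \right)} = -4 + \frac{20 + N}{-2 + N}$ ($H{\left(N \right)} = -4 + \frac{N + 20}{N - 2} = -4 + \frac{20 + N}{-2 + N}$)
$X{\left(Z,h \right)} = \frac{14}{5} + \frac{h}{5}$ ($X{\left(Z,h \right)} = \frac{h - \frac{28 - 0}{-2 + 0}}{5} = \frac{h - \frac{28 + 0}{-2}}{5} = \frac{h - \left(- \frac{1}{2}\right) 28}{5} = \frac{h - -14}{5} = \frac{h + 14}{5} = \frac{14 + h}{5} = \frac{14}{5} + \frac{h}{5}$)
$\sqrt{X{\left(z{\left(-4 \right)},151 \left(-5\right) \right)} + W{\left(1712 \right)}} = \sqrt{\left(\frac{14}{5} + \frac{151 \left(-5\right)}{5}\right) - 8560} = \sqrt{\left(\frac{14}{5} + \frac{1}{5} \left(-755\right)\right) - 8560} = \sqrt{\left(\frac{14}{5} - 151\right) - 8560} = \sqrt{- \frac{741}{5} - 8560} = \sqrt{- \frac{43541}{5}} = \frac{i \sqrt{217705}}{5}$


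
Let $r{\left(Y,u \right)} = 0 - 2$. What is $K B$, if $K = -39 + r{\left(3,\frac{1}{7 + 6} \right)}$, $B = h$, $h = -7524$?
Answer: $308484$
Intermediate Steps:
$r{\left(Y,u \right)} = -2$
$B = -7524$
$K = -41$ ($K = -39 - 2 = -41$)
$K B = \left(-41\right) \left(-7524\right) = 308484$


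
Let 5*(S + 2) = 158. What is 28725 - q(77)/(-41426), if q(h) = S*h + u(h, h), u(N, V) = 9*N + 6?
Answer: 5949824141/207130 ≈ 28725.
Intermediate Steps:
S = 148/5 (S = -2 + (⅕)*158 = -2 + 158/5 = 148/5 ≈ 29.600)
u(N, V) = 6 + 9*N
q(h) = 6 + 193*h/5 (q(h) = 148*h/5 + (6 + 9*h) = 6 + 193*h/5)
28725 - q(77)/(-41426) = 28725 - (6 + (193/5)*77)/(-41426) = 28725 - (6 + 14861/5)*(-1)/41426 = 28725 - 14891*(-1)/(5*41426) = 28725 - 1*(-14891/207130) = 28725 + 14891/207130 = 5949824141/207130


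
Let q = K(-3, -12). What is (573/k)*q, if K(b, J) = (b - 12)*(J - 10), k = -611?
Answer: -189090/611 ≈ -309.48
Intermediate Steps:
K(b, J) = (-12 + b)*(-10 + J)
q = 330 (q = 120 - 12*(-12) - 10*(-3) - 12*(-3) = 120 + 144 + 30 + 36 = 330)
(573/k)*q = (573/(-611))*330 = (573*(-1/611))*330 = -573/611*330 = -189090/611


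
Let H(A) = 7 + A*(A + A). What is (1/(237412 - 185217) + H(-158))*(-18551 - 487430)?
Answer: -1318767286166806/52195 ≈ -2.5266e+10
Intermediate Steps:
H(A) = 7 + 2*A² (H(A) = 7 + A*(2*A) = 7 + 2*A²)
(1/(237412 - 185217) + H(-158))*(-18551 - 487430) = (1/(237412 - 185217) + (7 + 2*(-158)²))*(-18551 - 487430) = (1/52195 + (7 + 2*24964))*(-505981) = (1/52195 + (7 + 49928))*(-505981) = (1/52195 + 49935)*(-505981) = (2606357326/52195)*(-505981) = -1318767286166806/52195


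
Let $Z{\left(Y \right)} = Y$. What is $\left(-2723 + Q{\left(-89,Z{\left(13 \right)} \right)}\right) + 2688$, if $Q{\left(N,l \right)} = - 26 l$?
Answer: $-373$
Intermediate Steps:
$\left(-2723 + Q{\left(-89,Z{\left(13 \right)} \right)}\right) + 2688 = \left(-2723 - 338\right) + 2688 = -3061 + 2688 = -373$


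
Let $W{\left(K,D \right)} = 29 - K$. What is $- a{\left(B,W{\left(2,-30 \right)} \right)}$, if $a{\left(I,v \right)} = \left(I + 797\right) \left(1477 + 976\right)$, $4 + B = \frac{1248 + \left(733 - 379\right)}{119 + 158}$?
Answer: $- \frac{542758139}{277} \approx -1.9594 \cdot 10^{6}$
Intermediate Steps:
$B = \frac{494}{277}$ ($B = -4 + \frac{1248 + \left(733 - 379\right)}{119 + 158} = -4 + \frac{1248 + 354}{277} = -4 + 1602 \cdot \frac{1}{277} = -4 + \frac{1602}{277} = \frac{494}{277} \approx 1.7834$)
$a{\left(I,v \right)} = 1955041 + 2453 I$ ($a{\left(I,v \right)} = \left(797 + I\right) 2453 = 1955041 + 2453 I$)
$- a{\left(B,W{\left(2,-30 \right)} \right)} = - (1955041 + 2453 \cdot \frac{494}{277}) = - (1955041 + \frac{1211782}{277}) = \left(-1\right) \frac{542758139}{277} = - \frac{542758139}{277}$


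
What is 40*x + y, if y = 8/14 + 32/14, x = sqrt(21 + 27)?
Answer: 20/7 + 160*sqrt(3) ≈ 279.99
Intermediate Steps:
x = 4*sqrt(3) (x = sqrt(48) = 4*sqrt(3) ≈ 6.9282)
y = 20/7 (y = 8*(1/14) + 32*(1/14) = 4/7 + 16/7 = 20/7 ≈ 2.8571)
40*x + y = 40*(4*sqrt(3)) + 20/7 = 160*sqrt(3) + 20/7 = 20/7 + 160*sqrt(3)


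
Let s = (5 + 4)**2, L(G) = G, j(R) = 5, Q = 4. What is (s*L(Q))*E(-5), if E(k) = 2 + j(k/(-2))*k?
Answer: -7452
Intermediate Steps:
E(k) = 2 + 5*k
s = 81 (s = 9**2 = 81)
(s*L(Q))*E(-5) = (81*4)*(2 + 5*(-5)) = 324*(2 - 25) = 324*(-23) = -7452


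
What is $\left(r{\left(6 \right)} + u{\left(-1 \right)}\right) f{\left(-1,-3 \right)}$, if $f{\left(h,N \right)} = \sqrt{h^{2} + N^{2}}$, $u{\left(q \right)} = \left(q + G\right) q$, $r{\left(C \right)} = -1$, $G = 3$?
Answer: $- 3 \sqrt{10} \approx -9.4868$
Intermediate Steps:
$u{\left(q \right)} = q \left(3 + q\right)$ ($u{\left(q \right)} = \left(q + 3\right) q = \left(3 + q\right) q = q \left(3 + q\right)$)
$f{\left(h,N \right)} = \sqrt{N^{2} + h^{2}}$
$\left(r{\left(6 \right)} + u{\left(-1 \right)}\right) f{\left(-1,-3 \right)} = \left(-1 - \left(3 - 1\right)\right) \sqrt{\left(-3\right)^{2} + \left(-1\right)^{2}} = \left(-1 - 2\right) \sqrt{9 + 1} = \left(-1 - 2\right) \sqrt{10} = - 3 \sqrt{10}$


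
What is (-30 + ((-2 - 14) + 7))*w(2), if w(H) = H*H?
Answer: -156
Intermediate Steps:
w(H) = H²
(-30 + ((-2 - 14) + 7))*w(2) = (-30 + ((-2 - 14) + 7))*2² = (-30 + (-16 + 7))*4 = (-30 - 9)*4 = -39*4 = -156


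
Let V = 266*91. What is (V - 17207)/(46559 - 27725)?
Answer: 2333/6278 ≈ 0.37161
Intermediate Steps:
V = 24206
(V - 17207)/(46559 - 27725) = (24206 - 17207)/(46559 - 27725) = 6999/18834 = 6999*(1/18834) = 2333/6278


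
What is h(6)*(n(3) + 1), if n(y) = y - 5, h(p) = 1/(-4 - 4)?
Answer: ⅛ ≈ 0.12500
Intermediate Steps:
h(p) = -⅛ (h(p) = 1/(-8) = -⅛)
n(y) = -5 + y
h(6)*(n(3) + 1) = -((-5 + 3) + 1)/8 = -(-2 + 1)/8 = -⅛*(-1) = ⅛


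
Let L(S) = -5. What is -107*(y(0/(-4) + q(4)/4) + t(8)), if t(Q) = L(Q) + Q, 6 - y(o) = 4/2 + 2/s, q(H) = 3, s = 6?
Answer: -2140/3 ≈ -713.33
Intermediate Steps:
y(o) = 11/3 (y(o) = 6 - (4/2 + 2/6) = 6 - (4*(½) + 2*(⅙)) = 6 - (2 + ⅓) = 6 - 1*7/3 = 6 - 7/3 = 11/3)
t(Q) = -5 + Q
-107*(y(0/(-4) + q(4)/4) + t(8)) = -107*(11/3 + (-5 + 8)) = -107*(11/3 + 3) = -107*20/3 = -2140/3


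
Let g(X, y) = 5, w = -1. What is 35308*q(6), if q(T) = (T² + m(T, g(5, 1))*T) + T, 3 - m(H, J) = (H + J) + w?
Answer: 0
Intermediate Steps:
m(H, J) = 4 - H - J (m(H, J) = 3 - ((H + J) - 1) = 3 - (-1 + H + J) = 3 + (1 - H - J) = 4 - H - J)
q(T) = T + T² + T*(-1 - T) (q(T) = (T² + (4 - T - 1*5)*T) + T = (T² + (4 - T - 5)*T) + T = (T² + (-1 - T)*T) + T = (T² + T*(-1 - T)) + T = T + T² + T*(-1 - T))
35308*q(6) = 35308*0 = 0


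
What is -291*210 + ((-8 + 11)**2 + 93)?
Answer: -61008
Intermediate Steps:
-291*210 + ((-8 + 11)**2 + 93) = -61110 + (3**2 + 93) = -61110 + (9 + 93) = -61110 + 102 = -61008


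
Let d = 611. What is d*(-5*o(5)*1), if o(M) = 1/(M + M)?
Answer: -611/2 ≈ -305.50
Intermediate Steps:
o(M) = 1/(2*M)
d*(-5*o(5)*1) = 611*(-5/(2*5)*1) = 611*(-5*⅒*1) = 611*(-½*1) = 611*(-½) = -611/2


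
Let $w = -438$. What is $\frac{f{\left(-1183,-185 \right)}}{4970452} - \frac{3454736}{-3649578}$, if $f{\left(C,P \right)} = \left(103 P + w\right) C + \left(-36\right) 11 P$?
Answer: $\frac{50799517741267}{9070026134628} \approx 5.6008$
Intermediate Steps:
$f{\left(C,P \right)} = - 396 P + C \left(-438 + 103 P\right)$ ($f{\left(C,P \right)} = \left(103 P - 438\right) C + \left(-36\right) 11 P = \left(-438 + 103 P\right) C - 396 P = C \left(-438 + 103 P\right) - 396 P = - 396 P + C \left(-438 + 103 P\right)$)
$\frac{f{\left(-1183,-185 \right)}}{4970452} - \frac{3454736}{-3649578} = \frac{\left(-438\right) \left(-1183\right) - -73260 + 103 \left(-1183\right) \left(-185\right)}{4970452} - \frac{3454736}{-3649578} = \left(518154 + 73260 + 22542065\right) \frac{1}{4970452} - - \frac{1727368}{1824789} = 23133479 \cdot \frac{1}{4970452} + \frac{1727368}{1824789} = \frac{23133479}{4970452} + \frac{1727368}{1824789} = \frac{50799517741267}{9070026134628}$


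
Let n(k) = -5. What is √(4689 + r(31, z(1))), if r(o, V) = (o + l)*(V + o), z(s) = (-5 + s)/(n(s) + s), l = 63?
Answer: √7697 ≈ 87.733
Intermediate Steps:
z(s) = 1 (z(s) = (-5 + s)/(-5 + s) = 1)
r(o, V) = (63 + o)*(V + o) (r(o, V) = (o + 63)*(V + o) = (63 + o)*(V + o))
√(4689 + r(31, z(1))) = √(4689 + (31² + 63*1 + 63*31 + 1*31)) = √(4689 + (961 + 63 + 1953 + 31)) = √(4689 + 3008) = √7697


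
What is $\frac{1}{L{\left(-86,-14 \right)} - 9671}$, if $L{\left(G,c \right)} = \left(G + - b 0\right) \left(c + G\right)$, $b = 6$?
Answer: $- \frac{1}{1071} \approx -0.00093371$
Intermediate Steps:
$L{\left(G,c \right)} = G \left(G + c\right)$ ($L{\left(G,c \right)} = \left(G + \left(-1\right) 6 \cdot 0\right) \left(c + G\right) = \left(G - 0\right) \left(G + c\right) = \left(G + 0\right) \left(G + c\right) = G \left(G + c\right)$)
$\frac{1}{L{\left(-86,-14 \right)} - 9671} = \frac{1}{- 86 \left(-86 - 14\right) - 9671} = \frac{1}{\left(-86\right) \left(-100\right) - 9671} = \frac{1}{8600 - 9671} = \frac{1}{-1071} = - \frac{1}{1071}$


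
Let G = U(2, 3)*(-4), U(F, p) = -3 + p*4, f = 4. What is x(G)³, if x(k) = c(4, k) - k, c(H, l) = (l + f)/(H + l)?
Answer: 50653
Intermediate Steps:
c(H, l) = (4 + l)/(H + l) (c(H, l) = (l + 4)/(H + l) = (4 + l)/(H + l))
U(F, p) = -3 + 4*p
G = -36 (G = (-3 + 4*3)*(-4) = (-3 + 12)*(-4) = 9*(-4) = -36)
x(k) = 1 - k (x(k) = (4 + k)/(4 + k) - k = 1 - k)
x(G)³ = (1 - 1*(-36))³ = (1 + 36)³ = 37³ = 50653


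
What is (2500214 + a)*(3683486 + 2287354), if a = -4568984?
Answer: -12352294666800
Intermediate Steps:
(2500214 + a)*(3683486 + 2287354) = (2500214 - 4568984)*(3683486 + 2287354) = -2068770*5970840 = -12352294666800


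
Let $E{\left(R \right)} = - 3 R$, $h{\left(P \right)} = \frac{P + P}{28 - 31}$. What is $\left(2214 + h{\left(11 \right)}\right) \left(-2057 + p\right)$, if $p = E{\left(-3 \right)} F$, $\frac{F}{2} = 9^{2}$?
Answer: $- \frac{3965380}{3} \approx -1.3218 \cdot 10^{6}$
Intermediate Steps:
$h{\left(P \right)} = - \frac{2 P}{3}$ ($h{\left(P \right)} = \frac{2 P}{-3} = 2 P \left(- \frac{1}{3}\right) = - \frac{2 P}{3}$)
$F = 162$ ($F = 2 \cdot 9^{2} = 2 \cdot 81 = 162$)
$p = 1458$ ($p = \left(-3\right) \left(-3\right) 162 = 9 \cdot 162 = 1458$)
$\left(2214 + h{\left(11 \right)}\right) \left(-2057 + p\right) = \left(2214 - \frac{22}{3}\right) \left(-2057 + 1458\right) = \left(2214 - \frac{22}{3}\right) \left(-599\right) = \frac{6620}{3} \left(-599\right) = - \frac{3965380}{3}$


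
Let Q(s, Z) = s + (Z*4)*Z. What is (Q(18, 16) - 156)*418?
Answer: 370348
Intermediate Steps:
Q(s, Z) = s + 4*Z² (Q(s, Z) = s + (4*Z)*Z = s + 4*Z²)
(Q(18, 16) - 156)*418 = ((18 + 4*16²) - 156)*418 = ((18 + 4*256) - 156)*418 = ((18 + 1024) - 156)*418 = (1042 - 156)*418 = 886*418 = 370348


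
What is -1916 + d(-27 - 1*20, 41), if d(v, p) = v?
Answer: -1963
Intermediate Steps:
-1916 + d(-27 - 1*20, 41) = -1916 + (-27 - 1*20) = -1916 + (-27 - 20) = -1916 - 47 = -1963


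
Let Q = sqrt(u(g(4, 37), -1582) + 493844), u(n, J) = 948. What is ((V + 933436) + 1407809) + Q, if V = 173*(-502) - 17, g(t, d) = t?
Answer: 2254382 + 2*sqrt(123698) ≈ 2.2551e+6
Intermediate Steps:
V = -86863 (V = -86846 - 17 = -86863)
Q = 2*sqrt(123698) (Q = sqrt(948 + 493844) = sqrt(494792) = 2*sqrt(123698) ≈ 703.41)
((V + 933436) + 1407809) + Q = ((-86863 + 933436) + 1407809) + 2*sqrt(123698) = (846573 + 1407809) + 2*sqrt(123698) = 2254382 + 2*sqrt(123698)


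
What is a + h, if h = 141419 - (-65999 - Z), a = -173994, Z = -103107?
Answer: -69683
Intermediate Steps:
h = 104311 (h = 141419 - (-65999 - 1*(-103107)) = 141419 - (-65999 + 103107) = 141419 - 1*37108 = 141419 - 37108 = 104311)
a + h = -173994 + 104311 = -69683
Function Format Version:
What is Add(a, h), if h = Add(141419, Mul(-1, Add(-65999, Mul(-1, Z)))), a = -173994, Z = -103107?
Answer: -69683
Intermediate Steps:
h = 104311 (h = Add(141419, Mul(-1, Add(-65999, Mul(-1, -103107)))) = Add(141419, Mul(-1, Add(-65999, 103107))) = Add(141419, Mul(-1, 37108)) = Add(141419, -37108) = 104311)
Add(a, h) = Add(-173994, 104311) = -69683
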